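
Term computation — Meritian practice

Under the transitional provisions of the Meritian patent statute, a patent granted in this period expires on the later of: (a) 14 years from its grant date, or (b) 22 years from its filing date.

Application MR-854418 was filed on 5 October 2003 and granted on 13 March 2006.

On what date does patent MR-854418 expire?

2025-10-05

(a) grant + 14 years → 13 March 2020.
(b) filing + 22 years → 5 October 2025.
Later of the two: 5 October 2025.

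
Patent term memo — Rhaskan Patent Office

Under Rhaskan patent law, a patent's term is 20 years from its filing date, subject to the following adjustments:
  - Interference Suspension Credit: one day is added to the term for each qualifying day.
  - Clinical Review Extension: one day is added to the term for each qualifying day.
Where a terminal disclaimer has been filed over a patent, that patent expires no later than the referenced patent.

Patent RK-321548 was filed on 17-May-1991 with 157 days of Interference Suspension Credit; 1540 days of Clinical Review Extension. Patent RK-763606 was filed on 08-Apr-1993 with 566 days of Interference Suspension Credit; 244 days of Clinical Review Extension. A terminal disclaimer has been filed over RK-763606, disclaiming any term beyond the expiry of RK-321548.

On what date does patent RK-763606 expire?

2015-06-27

Natural term of RK-763606:
  Base: filing + 20 years → 8 April 2013.
  Interference Suspension Credit: +566 days → 26 October 2014.
  Clinical Review Extension: +244 days → 27 June 2015.
Expiry of referenced patent RK-321548:
  Base: filing + 20 years → 17 May 2011.
  Interference Suspension Credit: +157 days → 21 October 2011.
  Clinical Review Extension: +1540 days → 8 January 2016.
Terminal disclaimer: RK-763606 expires on the earlier of 27 June 2015 and 8 January 2016.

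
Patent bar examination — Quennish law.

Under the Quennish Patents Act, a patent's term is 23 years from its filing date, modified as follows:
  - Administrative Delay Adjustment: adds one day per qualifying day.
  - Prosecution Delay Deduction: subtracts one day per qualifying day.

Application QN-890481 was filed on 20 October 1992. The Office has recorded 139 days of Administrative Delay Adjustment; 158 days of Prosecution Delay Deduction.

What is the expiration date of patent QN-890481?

2015-10-01

Base term: filing date + 23 years → 20 October 2015.
Administrative Delay Adjustment: +139 days → 7 March 2016.
Prosecution Delay Deduction: −158 days → 1 October 2015.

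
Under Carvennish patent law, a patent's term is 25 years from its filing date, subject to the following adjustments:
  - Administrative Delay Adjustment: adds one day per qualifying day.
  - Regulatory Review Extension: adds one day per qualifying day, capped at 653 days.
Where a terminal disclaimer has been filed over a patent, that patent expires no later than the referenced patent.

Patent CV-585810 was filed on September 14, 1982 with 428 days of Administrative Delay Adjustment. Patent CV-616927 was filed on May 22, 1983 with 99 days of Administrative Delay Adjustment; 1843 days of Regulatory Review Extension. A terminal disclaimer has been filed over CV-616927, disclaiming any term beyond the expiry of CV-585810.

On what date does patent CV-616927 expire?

Natural term of CV-616927:
  Base: filing + 25 years → 22 May 2008.
  Administrative Delay Adjustment: +99 days → 29 August 2008.
  Regulatory Review Extension: 1843 days claimed exceeds the 653-day cap, so +653 days → 13 June 2010.
Expiry of referenced patent CV-585810:
  Base: filing + 25 years → 14 September 2007.
  Administrative Delay Adjustment: +428 days → 15 November 2008.
Terminal disclaimer: CV-616927 expires on the earlier of 13 June 2010 and 15 November 2008.

November 15, 2008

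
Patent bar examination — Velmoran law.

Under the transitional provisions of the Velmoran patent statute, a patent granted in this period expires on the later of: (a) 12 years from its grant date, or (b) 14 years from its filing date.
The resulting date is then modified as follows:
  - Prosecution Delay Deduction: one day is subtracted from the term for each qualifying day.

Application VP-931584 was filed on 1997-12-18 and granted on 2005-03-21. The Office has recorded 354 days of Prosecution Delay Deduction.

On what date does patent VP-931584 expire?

(a) grant + 12 years → 21 March 2017.
(b) filing + 14 years → 18 December 2011.
Later of the two: 21 March 2017.
Prosecution Delay Deduction: −354 days → 1 April 2016.

2016-04-01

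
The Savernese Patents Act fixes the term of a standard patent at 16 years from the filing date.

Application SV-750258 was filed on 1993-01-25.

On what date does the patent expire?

Filing date + 16 years → 25 January 2009.

January 25, 2009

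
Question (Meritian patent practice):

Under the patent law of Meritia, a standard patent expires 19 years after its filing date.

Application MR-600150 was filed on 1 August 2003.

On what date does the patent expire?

Filing date + 19 years → 1 August 2022.

2022-08-01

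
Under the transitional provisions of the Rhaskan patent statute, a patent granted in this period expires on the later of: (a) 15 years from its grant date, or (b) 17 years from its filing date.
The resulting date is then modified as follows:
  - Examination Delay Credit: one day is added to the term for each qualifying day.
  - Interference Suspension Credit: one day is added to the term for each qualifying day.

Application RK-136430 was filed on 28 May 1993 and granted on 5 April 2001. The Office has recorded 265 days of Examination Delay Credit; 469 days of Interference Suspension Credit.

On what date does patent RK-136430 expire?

(a) grant + 15 years → 5 April 2016.
(b) filing + 17 years → 28 May 2010.
Later of the two: 5 April 2016.
Examination Delay Credit: +265 days → 26 December 2016.
Interference Suspension Credit: +469 days → 9 April 2018.

April 9, 2018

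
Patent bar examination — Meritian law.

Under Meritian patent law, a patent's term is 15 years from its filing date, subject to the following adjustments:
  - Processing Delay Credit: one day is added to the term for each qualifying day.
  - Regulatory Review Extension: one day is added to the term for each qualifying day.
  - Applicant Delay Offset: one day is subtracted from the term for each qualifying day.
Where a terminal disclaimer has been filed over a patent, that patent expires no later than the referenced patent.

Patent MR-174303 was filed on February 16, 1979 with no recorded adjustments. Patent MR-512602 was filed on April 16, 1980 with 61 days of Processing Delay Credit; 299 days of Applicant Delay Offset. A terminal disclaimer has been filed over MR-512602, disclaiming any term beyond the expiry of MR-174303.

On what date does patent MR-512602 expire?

1994-02-16

Natural term of MR-512602:
  Base: filing + 15 years → 16 April 1995.
  Processing Delay Credit: +61 days → 16 June 1995.
  Applicant Delay Offset: −299 days → 21 August 1994.
Expiry of referenced patent MR-174303:
  Base: filing + 15 years → 16 February 1994.
Terminal disclaimer: MR-512602 expires on the earlier of 21 August 1994 and 16 February 1994.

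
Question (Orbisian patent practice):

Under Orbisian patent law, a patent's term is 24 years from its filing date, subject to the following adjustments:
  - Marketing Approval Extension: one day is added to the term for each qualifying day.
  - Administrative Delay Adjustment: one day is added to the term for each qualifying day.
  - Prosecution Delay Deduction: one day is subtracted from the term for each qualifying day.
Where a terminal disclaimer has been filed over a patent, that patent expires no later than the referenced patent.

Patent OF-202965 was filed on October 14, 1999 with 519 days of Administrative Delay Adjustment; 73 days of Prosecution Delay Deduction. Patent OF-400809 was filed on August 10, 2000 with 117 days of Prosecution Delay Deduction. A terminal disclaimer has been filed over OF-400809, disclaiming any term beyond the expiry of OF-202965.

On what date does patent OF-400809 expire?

2024-04-15

Natural term of OF-400809:
  Base: filing + 24 years → 10 August 2024.
  Prosecution Delay Deduction: −117 days → 15 April 2024.
Expiry of referenced patent OF-202965:
  Base: filing + 24 years → 14 October 2023.
  Administrative Delay Adjustment: +519 days → 16 March 2025.
  Prosecution Delay Deduction: −73 days → 2 January 2025.
Terminal disclaimer: OF-400809 expires on the earlier of 15 April 2024 and 2 January 2025.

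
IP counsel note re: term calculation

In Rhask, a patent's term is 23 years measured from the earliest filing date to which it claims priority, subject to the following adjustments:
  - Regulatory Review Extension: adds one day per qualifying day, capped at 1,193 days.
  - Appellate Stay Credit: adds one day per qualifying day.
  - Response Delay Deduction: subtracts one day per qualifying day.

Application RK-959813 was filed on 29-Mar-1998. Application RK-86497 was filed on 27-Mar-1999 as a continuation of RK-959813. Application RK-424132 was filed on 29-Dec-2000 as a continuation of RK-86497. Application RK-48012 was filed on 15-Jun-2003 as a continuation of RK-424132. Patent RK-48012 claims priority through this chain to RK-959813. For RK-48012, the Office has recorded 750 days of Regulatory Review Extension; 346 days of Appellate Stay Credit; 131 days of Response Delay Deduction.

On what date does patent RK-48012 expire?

November 19, 2023

Earliest priority filing: 29 March 1998.
Base term: 29 March 1998 + 23 years → 29 March 2021.
Regulatory Review Extension: 750 days (within the 1193-day cap) → +750 days → 18 April 2023.
Appellate Stay Credit: +346 days → 29 March 2024.
Response Delay Deduction: −131 days → 19 November 2023.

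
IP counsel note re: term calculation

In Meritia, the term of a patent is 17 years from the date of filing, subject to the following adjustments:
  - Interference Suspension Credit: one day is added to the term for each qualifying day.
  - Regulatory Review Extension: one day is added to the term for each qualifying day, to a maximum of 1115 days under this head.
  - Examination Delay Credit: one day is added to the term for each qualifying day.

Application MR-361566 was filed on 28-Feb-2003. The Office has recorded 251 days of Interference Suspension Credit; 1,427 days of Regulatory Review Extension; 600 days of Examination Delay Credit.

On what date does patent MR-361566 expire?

Base term: filing date + 17 years → 28 February 2020.
Interference Suspension Credit: +251 days → 5 November 2020.
Regulatory Review Extension: 1427 days claimed exceeds the 1115-day cap, so +1115 days → 25 November 2023.
Examination Delay Credit: +600 days → 17 July 2025.

July 17, 2025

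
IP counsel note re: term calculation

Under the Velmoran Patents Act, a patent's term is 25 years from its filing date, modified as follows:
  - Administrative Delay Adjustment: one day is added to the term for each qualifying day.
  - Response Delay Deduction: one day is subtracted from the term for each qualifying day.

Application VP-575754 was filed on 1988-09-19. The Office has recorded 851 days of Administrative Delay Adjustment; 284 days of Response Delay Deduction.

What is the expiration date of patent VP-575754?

Base term: filing date + 25 years → 19 September 2013.
Administrative Delay Adjustment: +851 days → 18 January 2016.
Response Delay Deduction: −284 days → 9 April 2015.

2015-04-09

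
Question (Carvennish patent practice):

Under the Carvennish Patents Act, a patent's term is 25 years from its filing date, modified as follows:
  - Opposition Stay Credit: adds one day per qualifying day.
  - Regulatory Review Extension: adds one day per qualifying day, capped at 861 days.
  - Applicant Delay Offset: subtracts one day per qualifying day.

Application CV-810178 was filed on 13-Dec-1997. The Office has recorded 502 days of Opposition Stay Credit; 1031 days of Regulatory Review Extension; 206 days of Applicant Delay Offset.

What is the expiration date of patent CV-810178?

Base term: filing date + 25 years → 13 December 2022.
Opposition Stay Credit: +502 days → 28 April 2024.
Regulatory Review Extension: 1031 days claimed exceeds the 861-day cap, so +861 days → 6 September 2026.
Applicant Delay Offset: −206 days → 12 February 2026.

February 12, 2026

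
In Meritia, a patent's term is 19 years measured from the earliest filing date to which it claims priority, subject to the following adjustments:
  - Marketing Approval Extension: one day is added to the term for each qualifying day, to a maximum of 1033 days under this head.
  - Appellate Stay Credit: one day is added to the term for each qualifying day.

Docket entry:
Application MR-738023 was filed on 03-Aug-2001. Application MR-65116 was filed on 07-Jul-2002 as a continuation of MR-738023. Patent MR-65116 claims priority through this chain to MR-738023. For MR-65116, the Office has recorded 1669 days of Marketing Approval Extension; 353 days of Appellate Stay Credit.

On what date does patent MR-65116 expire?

Earliest priority filing: 3 August 2001.
Base term: 3 August 2001 + 19 years → 3 August 2020.
Marketing Approval Extension: 1669 days claimed exceeds the 1033-day cap, so +1033 days → 2 June 2023.
Appellate Stay Credit: +353 days → 20 May 2024.

2024-05-20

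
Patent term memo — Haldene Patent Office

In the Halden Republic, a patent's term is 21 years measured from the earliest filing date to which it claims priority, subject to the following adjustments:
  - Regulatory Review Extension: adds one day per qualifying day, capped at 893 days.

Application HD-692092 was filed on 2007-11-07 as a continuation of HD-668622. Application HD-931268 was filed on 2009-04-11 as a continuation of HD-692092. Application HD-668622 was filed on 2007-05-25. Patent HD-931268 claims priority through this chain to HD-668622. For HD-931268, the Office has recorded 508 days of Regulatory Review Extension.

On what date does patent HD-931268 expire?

2029-10-15

Earliest priority filing: 25 May 2007.
Base term: 25 May 2007 + 21 years → 25 May 2028.
Regulatory Review Extension: 508 days (within the 893-day cap) → +508 days → 15 October 2029.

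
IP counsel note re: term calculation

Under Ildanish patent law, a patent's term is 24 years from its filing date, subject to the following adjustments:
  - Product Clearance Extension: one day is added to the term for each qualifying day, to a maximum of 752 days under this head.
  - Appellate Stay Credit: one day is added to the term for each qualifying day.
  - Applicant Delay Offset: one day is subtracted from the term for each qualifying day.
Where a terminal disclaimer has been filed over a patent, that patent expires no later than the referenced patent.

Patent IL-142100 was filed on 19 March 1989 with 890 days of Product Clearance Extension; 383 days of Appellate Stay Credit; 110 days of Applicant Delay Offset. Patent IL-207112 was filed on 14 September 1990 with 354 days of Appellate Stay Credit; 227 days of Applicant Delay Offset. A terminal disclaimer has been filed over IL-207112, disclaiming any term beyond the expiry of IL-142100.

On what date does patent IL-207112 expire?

Natural term of IL-207112:
  Base: filing + 24 years → 14 September 2014.
  Appellate Stay Credit: +354 days → 3 September 2015.
  Applicant Delay Offset: −227 days → 19 January 2015.
Expiry of referenced patent IL-142100:
  Base: filing + 24 years → 19 March 2013.
  Product Clearance Extension: 890 days claimed exceeds the 752-day cap, so +752 days → 10 April 2015.
  Appellate Stay Credit: +383 days → 27 April 2016.
  Applicant Delay Offset: −110 days → 8 January 2016.
Terminal disclaimer: IL-207112 expires on the earlier of 19 January 2015 and 8 January 2016.

2015-01-19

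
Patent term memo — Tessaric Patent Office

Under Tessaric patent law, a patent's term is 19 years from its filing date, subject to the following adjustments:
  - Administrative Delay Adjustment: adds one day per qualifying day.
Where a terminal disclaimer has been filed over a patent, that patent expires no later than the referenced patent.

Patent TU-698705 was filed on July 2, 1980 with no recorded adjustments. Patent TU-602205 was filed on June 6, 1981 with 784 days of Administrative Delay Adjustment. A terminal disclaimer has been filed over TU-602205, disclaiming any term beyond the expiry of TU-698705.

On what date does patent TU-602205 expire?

Natural term of TU-602205:
  Base: filing + 19 years → 6 June 2000.
  Administrative Delay Adjustment: +784 days → 30 July 2002.
Expiry of referenced patent TU-698705:
  Base: filing + 19 years → 2 July 1999.
Terminal disclaimer: TU-602205 expires on the earlier of 30 July 2002 and 2 July 1999.

July 2, 1999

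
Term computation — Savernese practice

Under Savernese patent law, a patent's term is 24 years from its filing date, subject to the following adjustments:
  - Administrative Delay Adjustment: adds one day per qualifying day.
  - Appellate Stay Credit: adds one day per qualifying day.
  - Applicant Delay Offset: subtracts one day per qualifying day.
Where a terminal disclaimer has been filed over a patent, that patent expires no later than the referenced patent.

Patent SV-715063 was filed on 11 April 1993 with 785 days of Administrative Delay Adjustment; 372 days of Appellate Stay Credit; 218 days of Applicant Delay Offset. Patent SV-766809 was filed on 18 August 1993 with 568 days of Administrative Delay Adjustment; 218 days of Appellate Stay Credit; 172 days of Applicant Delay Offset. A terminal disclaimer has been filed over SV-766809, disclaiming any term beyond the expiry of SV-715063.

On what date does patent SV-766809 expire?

2019-04-24

Natural term of SV-766809:
  Base: filing + 24 years → 18 August 2017.
  Administrative Delay Adjustment: +568 days → 9 March 2019.
  Appellate Stay Credit: +218 days → 13 October 2019.
  Applicant Delay Offset: −172 days → 24 April 2019.
Expiry of referenced patent SV-715063:
  Base: filing + 24 years → 11 April 2017.
  Administrative Delay Adjustment: +785 days → 5 June 2019.
  Appellate Stay Credit: +372 days → 11 June 2020.
  Applicant Delay Offset: −218 days → 6 November 2019.
Terminal disclaimer: SV-766809 expires on the earlier of 24 April 2019 and 6 November 2019.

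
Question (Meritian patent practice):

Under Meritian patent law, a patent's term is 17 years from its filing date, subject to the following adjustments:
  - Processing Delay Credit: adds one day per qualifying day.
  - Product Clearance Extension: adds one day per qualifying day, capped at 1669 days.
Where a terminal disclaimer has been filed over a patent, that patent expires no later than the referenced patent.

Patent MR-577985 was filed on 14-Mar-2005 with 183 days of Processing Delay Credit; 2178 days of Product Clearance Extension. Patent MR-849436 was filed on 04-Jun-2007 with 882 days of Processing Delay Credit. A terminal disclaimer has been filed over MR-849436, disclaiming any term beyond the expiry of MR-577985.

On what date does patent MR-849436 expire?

Natural term of MR-849436:
  Base: filing + 17 years → 4 June 2024.
  Processing Delay Credit: +882 days → 3 November 2026.
Expiry of referenced patent MR-577985:
  Base: filing + 17 years → 14 March 2022.
  Processing Delay Credit: +183 days → 13 September 2022.
  Product Clearance Extension: 2178 days claimed exceeds the 1669-day cap, so +1669 days → 9 April 2027.
Terminal disclaimer: MR-849436 expires on the earlier of 3 November 2026 and 9 April 2027.

2026-11-03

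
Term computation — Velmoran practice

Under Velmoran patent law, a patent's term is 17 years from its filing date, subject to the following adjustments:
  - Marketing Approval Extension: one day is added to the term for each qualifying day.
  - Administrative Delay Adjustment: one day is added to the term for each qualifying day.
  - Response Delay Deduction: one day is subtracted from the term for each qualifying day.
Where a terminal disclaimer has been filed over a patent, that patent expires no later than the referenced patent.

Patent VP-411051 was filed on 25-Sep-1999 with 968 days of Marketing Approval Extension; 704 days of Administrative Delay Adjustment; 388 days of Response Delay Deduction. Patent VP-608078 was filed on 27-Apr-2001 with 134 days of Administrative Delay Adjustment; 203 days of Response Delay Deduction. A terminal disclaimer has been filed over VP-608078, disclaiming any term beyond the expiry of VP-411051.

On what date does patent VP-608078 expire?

Natural term of VP-608078:
  Base: filing + 17 years → 27 April 2018.
  Administrative Delay Adjustment: +134 days → 8 September 2018.
  Response Delay Deduction: −203 days → 17 February 2018.
Expiry of referenced patent VP-411051:
  Base: filing + 17 years → 25 September 2016.
  Marketing Approval Extension: +968 days → 21 May 2019.
  Administrative Delay Adjustment: +704 days → 24 April 2021.
  Response Delay Deduction: −388 days → 1 April 2020.
Terminal disclaimer: VP-608078 expires on the earlier of 17 February 2018 and 1 April 2020.

2018-02-17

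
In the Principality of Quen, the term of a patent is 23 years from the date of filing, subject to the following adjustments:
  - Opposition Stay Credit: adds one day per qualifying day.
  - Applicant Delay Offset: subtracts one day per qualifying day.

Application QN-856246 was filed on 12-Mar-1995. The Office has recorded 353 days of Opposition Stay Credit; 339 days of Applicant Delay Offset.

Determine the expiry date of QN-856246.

Base term: filing date + 23 years → 12 March 2018.
Opposition Stay Credit: +353 days → 28 February 2019.
Applicant Delay Offset: −339 days → 26 March 2018.

March 26, 2018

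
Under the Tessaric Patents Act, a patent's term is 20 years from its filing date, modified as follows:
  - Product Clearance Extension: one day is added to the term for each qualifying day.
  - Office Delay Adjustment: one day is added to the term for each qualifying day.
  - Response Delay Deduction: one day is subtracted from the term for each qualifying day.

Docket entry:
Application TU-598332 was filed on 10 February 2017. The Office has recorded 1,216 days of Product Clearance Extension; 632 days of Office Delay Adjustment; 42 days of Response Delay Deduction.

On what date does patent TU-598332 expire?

January 21, 2042

Base term: filing date + 20 years → 10 February 2037.
Product Clearance Extension: +1216 days → 10 June 2040.
Office Delay Adjustment: +632 days → 4 March 2042.
Response Delay Deduction: −42 days → 21 January 2042.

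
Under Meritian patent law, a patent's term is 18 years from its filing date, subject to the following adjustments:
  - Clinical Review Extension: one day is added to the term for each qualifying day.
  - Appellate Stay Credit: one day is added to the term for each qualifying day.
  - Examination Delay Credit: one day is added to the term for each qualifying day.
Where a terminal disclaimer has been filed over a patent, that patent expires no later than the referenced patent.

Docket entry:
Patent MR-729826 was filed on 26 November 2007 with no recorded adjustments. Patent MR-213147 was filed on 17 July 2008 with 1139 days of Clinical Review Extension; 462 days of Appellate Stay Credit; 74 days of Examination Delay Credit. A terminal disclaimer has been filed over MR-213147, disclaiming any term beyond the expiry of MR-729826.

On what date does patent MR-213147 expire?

November 26, 2025

Natural term of MR-213147:
  Base: filing + 18 years → 17 July 2026.
  Clinical Review Extension: +1139 days → 29 August 2029.
  Appellate Stay Credit: +462 days → 4 December 2030.
  Examination Delay Credit: +74 days → 16 February 2031.
Expiry of referenced patent MR-729826:
  Base: filing + 18 years → 26 November 2025.
Terminal disclaimer: MR-213147 expires on the earlier of 16 February 2031 and 26 November 2025.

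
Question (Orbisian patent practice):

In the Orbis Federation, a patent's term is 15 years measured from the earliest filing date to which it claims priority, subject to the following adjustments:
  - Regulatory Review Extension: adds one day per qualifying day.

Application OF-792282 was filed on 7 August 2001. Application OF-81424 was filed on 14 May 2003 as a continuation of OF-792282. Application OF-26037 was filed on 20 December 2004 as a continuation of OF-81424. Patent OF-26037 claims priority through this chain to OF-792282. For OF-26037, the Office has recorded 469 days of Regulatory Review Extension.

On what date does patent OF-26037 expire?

November 19, 2017

Earliest priority filing: 7 August 2001.
Base term: 7 August 2001 + 15 years → 7 August 2016.
Regulatory Review Extension: +469 days → 19 November 2017.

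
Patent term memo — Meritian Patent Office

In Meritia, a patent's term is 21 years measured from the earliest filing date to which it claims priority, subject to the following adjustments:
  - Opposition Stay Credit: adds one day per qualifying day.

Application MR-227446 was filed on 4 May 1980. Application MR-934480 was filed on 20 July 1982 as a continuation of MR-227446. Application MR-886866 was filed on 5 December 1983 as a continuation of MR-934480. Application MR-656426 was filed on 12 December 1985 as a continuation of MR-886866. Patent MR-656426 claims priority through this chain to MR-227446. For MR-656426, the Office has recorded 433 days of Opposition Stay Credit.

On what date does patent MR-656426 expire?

Earliest priority filing: 4 May 1980.
Base term: 4 May 1980 + 21 years → 4 May 2001.
Opposition Stay Credit: +433 days → 11 July 2002.

July 11, 2002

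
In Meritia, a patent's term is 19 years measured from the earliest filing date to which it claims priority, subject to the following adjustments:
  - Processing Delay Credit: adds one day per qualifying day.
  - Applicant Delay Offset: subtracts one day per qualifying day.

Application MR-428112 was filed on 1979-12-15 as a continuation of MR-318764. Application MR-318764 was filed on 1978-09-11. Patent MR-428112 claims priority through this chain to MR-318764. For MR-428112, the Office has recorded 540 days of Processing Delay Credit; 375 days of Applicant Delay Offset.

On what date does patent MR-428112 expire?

February 23, 1998

Earliest priority filing: 11 September 1978.
Base term: 11 September 1978 + 19 years → 11 September 1997.
Processing Delay Credit: +540 days → 5 March 1999.
Applicant Delay Offset: −375 days → 23 February 1998.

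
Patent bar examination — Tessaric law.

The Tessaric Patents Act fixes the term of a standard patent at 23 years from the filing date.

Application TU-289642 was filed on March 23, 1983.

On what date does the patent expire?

2006-03-23

Filing date + 23 years → 23 March 2006.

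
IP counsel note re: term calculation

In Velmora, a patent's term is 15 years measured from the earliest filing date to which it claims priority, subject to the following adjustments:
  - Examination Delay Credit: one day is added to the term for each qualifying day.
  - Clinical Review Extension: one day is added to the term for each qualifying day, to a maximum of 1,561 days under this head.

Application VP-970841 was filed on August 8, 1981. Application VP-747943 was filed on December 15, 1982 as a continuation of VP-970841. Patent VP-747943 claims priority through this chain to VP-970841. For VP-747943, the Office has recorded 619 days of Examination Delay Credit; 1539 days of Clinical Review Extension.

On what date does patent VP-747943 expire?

Earliest priority filing: 8 August 1981.
Base term: 8 August 1981 + 15 years → 8 August 1996.
Examination Delay Credit: +619 days → 19 April 1998.
Clinical Review Extension: 1539 days (within the 1561-day cap) → +1539 days → 6 July 2002.

July 6, 2002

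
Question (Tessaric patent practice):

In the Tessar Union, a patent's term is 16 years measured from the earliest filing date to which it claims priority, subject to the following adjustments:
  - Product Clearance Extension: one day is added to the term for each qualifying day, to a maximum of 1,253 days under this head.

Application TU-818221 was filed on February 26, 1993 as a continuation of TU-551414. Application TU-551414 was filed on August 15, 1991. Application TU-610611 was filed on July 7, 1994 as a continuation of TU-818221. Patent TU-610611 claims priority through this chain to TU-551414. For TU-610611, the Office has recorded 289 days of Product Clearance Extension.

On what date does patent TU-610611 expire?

Earliest priority filing: 15 August 1991.
Base term: 15 August 1991 + 16 years → 15 August 2007.
Product Clearance Extension: 289 days (within the 1253-day cap) → +289 days → 30 May 2008.

May 30, 2008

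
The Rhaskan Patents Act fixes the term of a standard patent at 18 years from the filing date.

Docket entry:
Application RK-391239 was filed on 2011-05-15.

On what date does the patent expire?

May 15, 2029

Filing date + 18 years → 15 May 2029.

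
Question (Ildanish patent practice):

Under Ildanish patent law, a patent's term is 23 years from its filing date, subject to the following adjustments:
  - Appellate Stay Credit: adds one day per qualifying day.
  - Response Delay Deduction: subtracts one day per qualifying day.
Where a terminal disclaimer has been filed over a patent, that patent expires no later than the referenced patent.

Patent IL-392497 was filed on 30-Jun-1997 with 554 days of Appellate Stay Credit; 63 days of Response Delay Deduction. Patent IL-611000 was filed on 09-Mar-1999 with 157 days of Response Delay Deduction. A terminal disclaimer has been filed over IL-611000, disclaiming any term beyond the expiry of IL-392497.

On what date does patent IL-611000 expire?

October 3, 2021

Natural term of IL-611000:
  Base: filing + 23 years → 9 March 2022.
  Response Delay Deduction: −157 days → 3 October 2021.
Expiry of referenced patent IL-392497:
  Base: filing + 23 years → 30 June 2020.
  Appellate Stay Credit: +554 days → 5 January 2022.
  Response Delay Deduction: −63 days → 3 November 2021.
Terminal disclaimer: IL-611000 expires on the earlier of 3 October 2021 and 3 November 2021.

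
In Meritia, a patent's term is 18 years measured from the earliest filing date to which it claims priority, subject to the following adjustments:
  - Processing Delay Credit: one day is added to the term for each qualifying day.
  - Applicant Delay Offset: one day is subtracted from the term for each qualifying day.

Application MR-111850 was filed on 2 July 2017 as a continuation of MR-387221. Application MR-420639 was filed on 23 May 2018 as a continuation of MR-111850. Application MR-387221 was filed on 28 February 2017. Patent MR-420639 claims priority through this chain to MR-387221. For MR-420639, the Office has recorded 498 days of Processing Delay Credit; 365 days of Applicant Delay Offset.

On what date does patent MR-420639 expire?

2035-07-11

Earliest priority filing: 28 February 2017.
Base term: 28 February 2017 + 18 years → 28 February 2035.
Processing Delay Credit: +498 days → 10 July 2036.
Applicant Delay Offset: −365 days → 11 July 2035.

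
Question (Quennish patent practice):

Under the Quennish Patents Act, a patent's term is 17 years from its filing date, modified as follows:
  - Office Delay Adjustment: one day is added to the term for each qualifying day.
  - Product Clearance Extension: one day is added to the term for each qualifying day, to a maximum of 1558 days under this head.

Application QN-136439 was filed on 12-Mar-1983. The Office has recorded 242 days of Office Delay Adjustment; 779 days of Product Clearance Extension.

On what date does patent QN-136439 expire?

Base term: filing date + 17 years → 12 March 2000.
Office Delay Adjustment: +242 days → 9 November 2000.
Product Clearance Extension: 779 days (within the 1558-day cap) → +779 days → 28 December 2002.

December 28, 2002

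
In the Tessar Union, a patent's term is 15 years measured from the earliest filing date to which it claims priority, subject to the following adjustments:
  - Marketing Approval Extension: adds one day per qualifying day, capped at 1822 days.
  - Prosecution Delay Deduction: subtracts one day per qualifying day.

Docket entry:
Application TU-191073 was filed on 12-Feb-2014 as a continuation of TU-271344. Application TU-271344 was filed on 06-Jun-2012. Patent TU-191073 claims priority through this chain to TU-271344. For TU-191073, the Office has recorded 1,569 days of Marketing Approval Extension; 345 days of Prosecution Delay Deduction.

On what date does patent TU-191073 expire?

Earliest priority filing: 6 June 2012.
Base term: 6 June 2012 + 15 years → 6 June 2027.
Marketing Approval Extension: 1569 days (within the 1822-day cap) → +1569 days → 22 September 2031.
Prosecution Delay Deduction: −345 days → 12 October 2030.

October 12, 2030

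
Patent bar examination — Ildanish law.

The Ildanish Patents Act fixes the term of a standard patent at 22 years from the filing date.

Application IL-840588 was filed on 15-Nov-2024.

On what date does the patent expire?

Filing date + 22 years → 15 November 2046.

November 15, 2046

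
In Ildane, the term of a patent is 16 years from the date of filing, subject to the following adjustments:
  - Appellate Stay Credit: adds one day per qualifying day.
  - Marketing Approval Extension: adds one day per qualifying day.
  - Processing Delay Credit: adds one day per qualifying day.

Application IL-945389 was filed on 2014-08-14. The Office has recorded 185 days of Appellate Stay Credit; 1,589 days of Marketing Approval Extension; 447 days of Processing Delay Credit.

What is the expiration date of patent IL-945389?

Base term: filing date + 16 years → 14 August 2030.
Appellate Stay Credit: +185 days → 15 February 2031.
Marketing Approval Extension: +1589 days → 23 June 2035.
Processing Delay Credit: +447 days → 12 September 2036.

September 12, 2036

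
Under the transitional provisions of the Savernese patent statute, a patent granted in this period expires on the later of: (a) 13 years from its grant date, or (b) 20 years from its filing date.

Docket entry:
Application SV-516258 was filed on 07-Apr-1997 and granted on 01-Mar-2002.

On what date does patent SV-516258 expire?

(a) grant + 13 years → 1 March 2015.
(b) filing + 20 years → 7 April 2017.
Later of the two: 7 April 2017.

April 7, 2017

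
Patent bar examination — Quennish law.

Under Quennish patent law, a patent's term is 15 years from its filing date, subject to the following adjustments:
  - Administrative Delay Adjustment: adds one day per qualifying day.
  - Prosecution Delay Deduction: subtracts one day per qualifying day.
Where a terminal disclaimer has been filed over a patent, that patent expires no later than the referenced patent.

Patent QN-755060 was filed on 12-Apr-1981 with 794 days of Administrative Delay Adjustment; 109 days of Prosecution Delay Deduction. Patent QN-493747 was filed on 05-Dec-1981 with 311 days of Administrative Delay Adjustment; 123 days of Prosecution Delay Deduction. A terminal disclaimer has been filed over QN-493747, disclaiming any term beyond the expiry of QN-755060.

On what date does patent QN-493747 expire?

1997-06-11

Natural term of QN-493747:
  Base: filing + 15 years → 5 December 1996.
  Administrative Delay Adjustment: +311 days → 12 October 1997.
  Prosecution Delay Deduction: −123 days → 11 June 1997.
Expiry of referenced patent QN-755060:
  Base: filing + 15 years → 12 April 1996.
  Administrative Delay Adjustment: +794 days → 15 June 1998.
  Prosecution Delay Deduction: −109 days → 26 February 1998.
Terminal disclaimer: QN-493747 expires on the earlier of 11 June 1997 and 26 February 1998.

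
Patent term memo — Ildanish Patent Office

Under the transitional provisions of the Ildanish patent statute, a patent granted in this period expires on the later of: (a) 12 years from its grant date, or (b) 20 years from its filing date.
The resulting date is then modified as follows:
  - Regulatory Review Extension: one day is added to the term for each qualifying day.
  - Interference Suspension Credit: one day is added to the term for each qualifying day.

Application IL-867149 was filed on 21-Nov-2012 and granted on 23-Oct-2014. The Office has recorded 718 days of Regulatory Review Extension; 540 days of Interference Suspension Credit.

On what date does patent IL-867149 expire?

(a) grant + 12 years → 23 October 2026.
(b) filing + 20 years → 21 November 2032.
Later of the two: 21 November 2032.
Regulatory Review Extension: +718 days → 9 November 2034.
Interference Suspension Credit: +540 days → 2 May 2036.

May 2, 2036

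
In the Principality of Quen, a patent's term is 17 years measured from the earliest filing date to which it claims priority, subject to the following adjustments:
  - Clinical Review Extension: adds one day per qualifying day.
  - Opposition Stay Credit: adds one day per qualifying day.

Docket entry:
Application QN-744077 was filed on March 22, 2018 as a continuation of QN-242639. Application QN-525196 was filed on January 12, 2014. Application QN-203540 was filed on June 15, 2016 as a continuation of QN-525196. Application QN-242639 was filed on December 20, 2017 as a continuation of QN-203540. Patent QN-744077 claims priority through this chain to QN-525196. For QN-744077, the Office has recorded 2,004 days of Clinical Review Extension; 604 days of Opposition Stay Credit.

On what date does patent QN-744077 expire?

2038-03-04

Earliest priority filing: 12 January 2014.
Base term: 12 January 2014 + 17 years → 12 January 2031.
Clinical Review Extension: +2004 days → 8 July 2036.
Opposition Stay Credit: +604 days → 4 March 2038.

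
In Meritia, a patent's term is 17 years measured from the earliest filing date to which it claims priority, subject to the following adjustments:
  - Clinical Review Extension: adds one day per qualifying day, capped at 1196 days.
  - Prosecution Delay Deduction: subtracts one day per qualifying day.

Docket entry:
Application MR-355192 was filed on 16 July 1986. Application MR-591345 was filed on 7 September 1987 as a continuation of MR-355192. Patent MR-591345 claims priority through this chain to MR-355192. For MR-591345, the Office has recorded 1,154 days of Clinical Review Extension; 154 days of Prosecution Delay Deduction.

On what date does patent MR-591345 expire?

April 11, 2006

Earliest priority filing: 16 July 1986.
Base term: 16 July 1986 + 17 years → 16 July 2003.
Clinical Review Extension: 1154 days (within the 1196-day cap) → +1154 days → 12 September 2006.
Prosecution Delay Deduction: −154 days → 11 April 2006.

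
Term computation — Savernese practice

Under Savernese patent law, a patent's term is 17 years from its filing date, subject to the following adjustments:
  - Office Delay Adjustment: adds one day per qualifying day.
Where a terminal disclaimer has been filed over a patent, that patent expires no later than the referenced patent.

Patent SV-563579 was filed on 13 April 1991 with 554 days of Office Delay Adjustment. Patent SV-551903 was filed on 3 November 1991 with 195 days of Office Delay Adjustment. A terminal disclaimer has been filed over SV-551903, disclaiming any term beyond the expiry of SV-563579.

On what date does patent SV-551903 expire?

Natural term of SV-551903:
  Base: filing + 17 years → 3 November 2008.
  Office Delay Adjustment: +195 days → 17 May 2009.
Expiry of referenced patent SV-563579:
  Base: filing + 17 years → 13 April 2008.
  Office Delay Adjustment: +554 days → 19 October 2009.
Terminal disclaimer: SV-551903 expires on the earlier of 17 May 2009 and 19 October 2009.

2009-05-17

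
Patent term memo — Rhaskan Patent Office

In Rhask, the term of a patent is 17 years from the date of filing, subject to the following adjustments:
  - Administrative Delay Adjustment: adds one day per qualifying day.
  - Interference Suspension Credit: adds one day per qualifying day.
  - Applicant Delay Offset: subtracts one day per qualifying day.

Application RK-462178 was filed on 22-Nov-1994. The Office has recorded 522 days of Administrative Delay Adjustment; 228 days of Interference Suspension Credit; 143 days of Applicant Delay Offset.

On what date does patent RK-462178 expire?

Base term: filing date + 17 years → 22 November 2011.
Administrative Delay Adjustment: +522 days → 27 April 2013.
Interference Suspension Credit: +228 days → 11 December 2013.
Applicant Delay Offset: −143 days → 21 July 2013.

2013-07-21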